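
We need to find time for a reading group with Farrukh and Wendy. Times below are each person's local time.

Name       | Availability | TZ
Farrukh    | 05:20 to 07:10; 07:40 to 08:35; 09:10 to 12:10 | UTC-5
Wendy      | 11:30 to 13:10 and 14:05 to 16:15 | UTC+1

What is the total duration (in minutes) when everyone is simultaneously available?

195

Farrukh in UTC: 10:20-12:10, 12:40-13:35, 14:10-17:10 (add 5h to convert from UTC-5).
Wendy in UTC: 10:30-12:10, 13:05-15:15 (subtract 1h to convert from UTC+1).
Farrukh ∩ Wendy: 10:30-12:10, 13:05-13:35, 14:10-15:15.
So the common availability across everyone is 10:30-12:10, 13:05-13:35, 14:10-15:15.
Summing the common windows: 100 + 30 + 65 = 195 minutes.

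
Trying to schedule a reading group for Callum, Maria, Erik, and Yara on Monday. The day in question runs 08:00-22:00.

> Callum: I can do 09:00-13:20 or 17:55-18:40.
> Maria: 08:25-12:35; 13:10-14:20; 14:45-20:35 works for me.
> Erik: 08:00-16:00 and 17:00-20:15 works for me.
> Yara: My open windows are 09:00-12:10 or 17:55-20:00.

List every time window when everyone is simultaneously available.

Callum ∩ Maria: 09:00-12:35, 13:10-13:20, 17:55-18:40.
Callum ∩ Maria ∩ Erik: 09:00-12:35, 13:10-13:20, 17:55-18:40.
Callum ∩ Maria ∩ Erik ∩ Yara: 09:00-12:10, 17:55-18:40.

09:00-12:10, 17:55-18:40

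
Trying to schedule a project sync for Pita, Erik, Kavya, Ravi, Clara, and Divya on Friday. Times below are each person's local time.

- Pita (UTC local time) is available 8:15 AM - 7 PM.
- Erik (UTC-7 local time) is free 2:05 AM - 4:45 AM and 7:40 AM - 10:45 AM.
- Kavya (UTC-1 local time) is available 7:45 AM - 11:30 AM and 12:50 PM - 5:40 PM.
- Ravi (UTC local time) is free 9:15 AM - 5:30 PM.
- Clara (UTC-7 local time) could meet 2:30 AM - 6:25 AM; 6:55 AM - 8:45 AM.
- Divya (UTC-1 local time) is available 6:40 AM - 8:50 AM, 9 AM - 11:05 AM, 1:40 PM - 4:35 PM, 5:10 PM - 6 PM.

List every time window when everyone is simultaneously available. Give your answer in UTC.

Pita in UTC: 08:15-19:00.
Erik in UTC: 09:05-11:45, 14:40-17:45 (add 7h to convert from UTC-7).
Kavya in UTC: 08:45-12:30, 13:50-18:40 (add 1h to convert from UTC-1).
Ravi in UTC: 09:15-17:30.
Clara in UTC: 09:30-13:25, 13:55-15:45 (add 7h to convert from UTC-7).
Divya in UTC: 07:40-09:50, 10:00-12:05, 14:40-17:35, 18:10-19:00 (add 1h to convert from UTC-1).
Pita ∩ Erik: 09:05-11:45, 14:40-17:45.
Pita ∩ Erik ∩ Kavya: 09:05-11:45, 14:40-17:45.
Pita ∩ Erik ∩ Kavya ∩ Ravi: 09:15-11:45, 14:40-17:30.
Pita ∩ Erik ∩ Kavya ∩ Ravi ∩ Clara: 09:30-11:45, 14:40-15:45.
Pita ∩ Erik ∩ Kavya ∩ Ravi ∩ Clara ∩ Divya: 09:30-09:50, 10:00-11:45, 14:40-15:45.

09:30-09:50, 10:00-11:45, 14:40-15:45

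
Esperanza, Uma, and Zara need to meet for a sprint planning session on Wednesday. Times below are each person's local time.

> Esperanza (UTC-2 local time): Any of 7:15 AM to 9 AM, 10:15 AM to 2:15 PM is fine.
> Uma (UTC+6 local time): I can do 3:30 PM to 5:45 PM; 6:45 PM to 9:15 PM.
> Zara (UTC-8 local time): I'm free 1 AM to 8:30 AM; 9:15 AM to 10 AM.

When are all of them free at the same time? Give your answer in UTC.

09:30-11:00, 12:45-15:15

Esperanza in UTC: 09:15-11:00, 12:15-16:15 (add 2h to convert from UTC-2).
Uma in UTC: 09:30-11:45, 12:45-15:15 (subtract 6h to convert from UTC+6).
Zara in UTC: 09:00-16:30, 17:15-18:00 (add 8h to convert from UTC-8).
Esperanza ∩ Uma: 09:30-11:00, 12:45-15:15.
Esperanza ∩ Uma ∩ Zara: 09:30-11:00, 12:45-15:15.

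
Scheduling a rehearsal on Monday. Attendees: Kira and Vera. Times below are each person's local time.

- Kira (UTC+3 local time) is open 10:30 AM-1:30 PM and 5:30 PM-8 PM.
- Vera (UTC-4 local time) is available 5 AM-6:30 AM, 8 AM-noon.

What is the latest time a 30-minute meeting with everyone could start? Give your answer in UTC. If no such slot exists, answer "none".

Kira in UTC: 07:30-10:30, 14:30-17:00 (subtract 3h to convert from UTC+3).
Vera in UTC: 09:00-10:30, 12:00-16:00 (add 4h to convert from UTC-4).
Kira ∩ Vera: 09:00-10:30, 14:30-16:00.
The last common window of at least 30 minutes is 14:30-16:00; a 30-minute meeting can start as late as 15:30 and still end by 16:00.

15:30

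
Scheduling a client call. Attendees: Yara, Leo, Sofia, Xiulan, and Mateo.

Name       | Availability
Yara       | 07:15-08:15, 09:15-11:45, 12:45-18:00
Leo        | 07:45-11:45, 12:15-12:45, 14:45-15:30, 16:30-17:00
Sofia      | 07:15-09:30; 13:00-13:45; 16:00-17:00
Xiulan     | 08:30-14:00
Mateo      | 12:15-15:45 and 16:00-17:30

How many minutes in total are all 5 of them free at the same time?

0

Yara ∩ Leo: 07:45-08:15, 09:15-11:45, 14:45-15:30, 16:30-17:00.
Yara ∩ Leo ∩ Sofia: 07:45-08:15, 09:15-09:30, 16:30-17:00.
Yara ∩ Leo ∩ Sofia ∩ Xiulan: 09:15-09:30.
Yara ∩ Leo ∩ Sofia ∩ Xiulan ∩ Mateo: ∅.
There is no time when everyone is free.
There is no common window, so the total is 0 minutes.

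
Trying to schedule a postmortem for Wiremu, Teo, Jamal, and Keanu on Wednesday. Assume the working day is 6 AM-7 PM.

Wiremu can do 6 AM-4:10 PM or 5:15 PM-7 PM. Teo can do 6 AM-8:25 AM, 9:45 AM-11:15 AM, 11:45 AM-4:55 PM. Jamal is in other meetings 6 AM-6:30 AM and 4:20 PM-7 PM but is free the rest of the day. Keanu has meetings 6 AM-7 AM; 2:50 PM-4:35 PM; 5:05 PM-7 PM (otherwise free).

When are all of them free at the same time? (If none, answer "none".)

07:00-08:25, 09:45-11:15, 11:45-14:50

Wiremu free: 06:00-16:10, 17:15-19:00.
Teo free: 06:00-08:25, 09:45-11:15, 11:45-16:55.
Jamal free: 06:30-16:20 (invert busy blocks within the working day).
Keanu free: 07:00-14:50, 16:35-17:05 (invert busy blocks within the working day).
Wiremu ∩ Teo: 06:00-08:25, 09:45-11:15, 11:45-16:10.
Wiremu ∩ Teo ∩ Jamal: 06:30-08:25, 09:45-11:15, 11:45-16:10.
Wiremu ∩ Teo ∩ Jamal ∩ Keanu: 07:00-08:25, 09:45-11:15, 11:45-14:50.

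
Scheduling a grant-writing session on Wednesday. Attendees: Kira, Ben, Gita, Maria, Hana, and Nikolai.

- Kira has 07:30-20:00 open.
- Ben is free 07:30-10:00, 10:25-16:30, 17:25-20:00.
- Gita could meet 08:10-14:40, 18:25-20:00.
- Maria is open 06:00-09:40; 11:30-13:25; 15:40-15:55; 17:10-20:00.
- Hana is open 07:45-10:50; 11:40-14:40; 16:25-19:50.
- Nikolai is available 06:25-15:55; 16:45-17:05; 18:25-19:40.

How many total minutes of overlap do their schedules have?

Kira ∩ Ben: 07:30-10:00, 10:25-16:30, 17:25-20:00.
Kira ∩ Ben ∩ Gita: 08:10-10:00, 10:25-14:40, 18:25-20:00.
Kira ∩ Ben ∩ Gita ∩ Maria: 08:10-09:40, 11:30-13:25, 18:25-20:00.
Kira ∩ Ben ∩ Gita ∩ Maria ∩ Hana: 08:10-09:40, 11:40-13:25, 18:25-19:50.
Kira ∩ Ben ∩ Gita ∩ Maria ∩ Hana ∩ Nikolai: 08:10-09:40, 11:40-13:25, 18:25-19:40.
Summing the common windows: 90 + 105 + 75 = 270 minutes.

270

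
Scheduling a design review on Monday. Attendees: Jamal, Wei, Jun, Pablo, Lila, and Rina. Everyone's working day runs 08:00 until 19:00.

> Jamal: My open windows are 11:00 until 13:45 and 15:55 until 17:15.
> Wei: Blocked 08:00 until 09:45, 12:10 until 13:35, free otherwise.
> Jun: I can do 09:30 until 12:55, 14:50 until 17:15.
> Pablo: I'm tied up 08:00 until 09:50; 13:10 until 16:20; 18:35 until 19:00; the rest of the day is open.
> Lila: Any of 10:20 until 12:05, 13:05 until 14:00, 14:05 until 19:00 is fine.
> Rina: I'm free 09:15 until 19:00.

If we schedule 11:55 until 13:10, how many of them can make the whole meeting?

Jamal free: 11:00-13:45, 15:55-17:15.
Wei free: 09:45-12:10, 13:35-19:00 (invert busy blocks within the working day).
Jun free: 09:30-12:55, 14:50-17:15.
Pablo free: 09:50-13:10, 16:20-18:35 (invert busy blocks within the working day).
Lila free: 10:20-12:05, 13:05-14:00, 14:05-19:00.
Rina free: 09:15-19:00.
Jamal, Pablo, and Rina can make the full 11:55-13:10 slot — that's 3.

3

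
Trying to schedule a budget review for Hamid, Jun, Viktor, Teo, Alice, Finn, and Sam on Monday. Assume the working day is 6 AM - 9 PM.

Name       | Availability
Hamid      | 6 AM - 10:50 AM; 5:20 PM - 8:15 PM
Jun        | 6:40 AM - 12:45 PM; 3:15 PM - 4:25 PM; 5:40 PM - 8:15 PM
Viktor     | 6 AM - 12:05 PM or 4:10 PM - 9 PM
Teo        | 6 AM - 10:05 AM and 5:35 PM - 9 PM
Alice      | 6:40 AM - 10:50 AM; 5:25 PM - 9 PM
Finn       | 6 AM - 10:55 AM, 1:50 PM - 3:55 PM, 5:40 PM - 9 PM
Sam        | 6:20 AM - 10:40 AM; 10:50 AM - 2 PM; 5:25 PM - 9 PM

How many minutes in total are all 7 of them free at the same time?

360

Hamid ∩ Jun: 06:40-10:50, 17:40-20:15.
Hamid ∩ Jun ∩ Viktor: 06:40-10:50, 17:40-20:15.
Hamid ∩ Jun ∩ Viktor ∩ Teo: 06:40-10:05, 17:40-20:15.
Hamid ∩ Jun ∩ Viktor ∩ Teo ∩ Alice: 06:40-10:05, 17:40-20:15.
Hamid ∩ Jun ∩ Viktor ∩ Teo ∩ Alice ∩ Finn: 06:40-10:05, 17:40-20:15.
Hamid ∩ Jun ∩ Viktor ∩ Teo ∩ Alice ∩ Finn ∩ Sam: 06:40-10:05, 17:40-20:15.
So the common availability across everyone is 06:40-10:05, 17:40-20:15.
Summing the common windows: 205 + 155 = 360 minutes.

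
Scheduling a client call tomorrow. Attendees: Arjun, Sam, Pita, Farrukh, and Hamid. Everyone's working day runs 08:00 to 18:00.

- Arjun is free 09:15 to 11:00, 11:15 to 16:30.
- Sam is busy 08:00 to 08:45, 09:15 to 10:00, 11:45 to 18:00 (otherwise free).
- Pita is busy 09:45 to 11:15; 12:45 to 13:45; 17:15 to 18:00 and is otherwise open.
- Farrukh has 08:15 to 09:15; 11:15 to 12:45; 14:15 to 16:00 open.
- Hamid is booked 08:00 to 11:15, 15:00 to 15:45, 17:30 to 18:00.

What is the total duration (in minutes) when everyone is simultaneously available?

30

Arjun free: 09:15-11:00, 11:15-16:30.
Sam free: 08:45-09:15, 10:00-11:45 (invert busy blocks within the working day).
Pita free: 08:00-09:45, 11:15-12:45, 13:45-17:15 (invert busy blocks within the working day).
Farrukh free: 08:15-09:15, 11:15-12:45, 14:15-16:00.
Hamid free: 11:15-15:00, 15:45-17:30 (invert busy blocks within the working day).
Arjun ∩ Sam: 10:00-11:00, 11:15-11:45.
Arjun ∩ Sam ∩ Pita: 11:15-11:45.
Arjun ∩ Sam ∩ Pita ∩ Farrukh: 11:15-11:45.
Arjun ∩ Sam ∩ Pita ∩ Farrukh ∩ Hamid: 11:15-11:45.
Those are the intersection windows.
That's a single block of 30 minutes.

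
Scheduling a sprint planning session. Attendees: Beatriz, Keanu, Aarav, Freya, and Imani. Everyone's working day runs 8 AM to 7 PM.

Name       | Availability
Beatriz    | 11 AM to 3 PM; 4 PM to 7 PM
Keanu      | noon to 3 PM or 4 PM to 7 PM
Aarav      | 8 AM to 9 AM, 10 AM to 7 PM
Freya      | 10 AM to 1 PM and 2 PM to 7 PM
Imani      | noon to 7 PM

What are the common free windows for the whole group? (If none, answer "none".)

Beatriz ∩ Keanu: 12:00-15:00, 16:00-19:00.
Beatriz ∩ Keanu ∩ Aarav: 12:00-15:00, 16:00-19:00.
Beatriz ∩ Keanu ∩ Aarav ∩ Freya: 12:00-13:00, 14:00-15:00, 16:00-19:00.
Beatriz ∩ Keanu ∩ Aarav ∩ Freya ∩ Imani: 12:00-13:00, 14:00-15:00, 16:00-19:00.
So the common availability across everyone is 12:00-13:00, 14:00-15:00, 16:00-19:00.

12:00-13:00, 14:00-15:00, 16:00-19:00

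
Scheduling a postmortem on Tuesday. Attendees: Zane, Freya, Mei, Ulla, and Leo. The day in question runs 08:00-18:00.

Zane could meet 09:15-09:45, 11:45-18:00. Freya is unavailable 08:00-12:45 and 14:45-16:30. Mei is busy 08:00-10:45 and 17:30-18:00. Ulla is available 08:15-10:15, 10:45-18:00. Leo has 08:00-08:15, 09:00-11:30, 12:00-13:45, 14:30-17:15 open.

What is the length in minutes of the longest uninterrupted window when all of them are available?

Zane free: 09:15-09:45, 11:45-18:00.
Freya free: 12:45-14:45, 16:30-18:00 (invert busy blocks within the working day).
Mei free: 10:45-17:30 (invert busy blocks within the working day).
Ulla free: 08:15-10:15, 10:45-18:00.
Leo free: 08:00-08:15, 09:00-11:30, 12:00-13:45, 14:30-17:15.
Zane ∩ Freya: 12:45-14:45, 16:30-18:00.
Zane ∩ Freya ∩ Mei: 12:45-14:45, 16:30-17:30.
Zane ∩ Freya ∩ Mei ∩ Ulla: 12:45-14:45, 16:30-17:30.
Zane ∩ Freya ∩ Mei ∩ Ulla ∩ Leo: 12:45-13:45, 14:30-14:45, 16:30-17:15.
The longest is 12:45-13:45 at 60 minutes.

60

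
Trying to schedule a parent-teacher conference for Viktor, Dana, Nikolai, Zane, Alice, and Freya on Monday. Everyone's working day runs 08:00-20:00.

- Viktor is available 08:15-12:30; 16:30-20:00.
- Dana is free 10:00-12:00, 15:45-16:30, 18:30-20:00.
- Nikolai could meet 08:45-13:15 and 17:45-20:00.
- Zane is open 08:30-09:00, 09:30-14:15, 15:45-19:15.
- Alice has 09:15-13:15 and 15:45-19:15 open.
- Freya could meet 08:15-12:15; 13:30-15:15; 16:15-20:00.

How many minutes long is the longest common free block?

Viktor ∩ Dana: 10:00-12:00, 18:30-20:00.
Viktor ∩ Dana ∩ Nikolai: 10:00-12:00, 18:30-20:00.
Viktor ∩ Dana ∩ Nikolai ∩ Zane: 10:00-12:00, 18:30-19:15.
Viktor ∩ Dana ∩ Nikolai ∩ Zane ∩ Alice: 10:00-12:00, 18:30-19:15.
Viktor ∩ Dana ∩ Nikolai ∩ Zane ∩ Alice ∩ Freya: 10:00-12:00, 18:30-19:15.
Those are the intersection windows.
The longest is 10:00-12:00 at 120 minutes.

120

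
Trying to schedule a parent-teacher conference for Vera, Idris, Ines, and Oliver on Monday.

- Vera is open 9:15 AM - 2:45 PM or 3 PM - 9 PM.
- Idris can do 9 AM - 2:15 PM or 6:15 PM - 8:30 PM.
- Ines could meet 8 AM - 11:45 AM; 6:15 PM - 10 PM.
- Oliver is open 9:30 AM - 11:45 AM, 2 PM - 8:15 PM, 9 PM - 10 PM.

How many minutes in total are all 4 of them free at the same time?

Vera ∩ Idris: 09:15-14:15, 18:15-20:30.
Vera ∩ Idris ∩ Ines: 09:15-11:45, 18:15-20:30.
Vera ∩ Idris ∩ Ines ∩ Oliver: 09:30-11:45, 18:15-20:15.
Summing the common windows: 135 + 120 = 255 minutes.

255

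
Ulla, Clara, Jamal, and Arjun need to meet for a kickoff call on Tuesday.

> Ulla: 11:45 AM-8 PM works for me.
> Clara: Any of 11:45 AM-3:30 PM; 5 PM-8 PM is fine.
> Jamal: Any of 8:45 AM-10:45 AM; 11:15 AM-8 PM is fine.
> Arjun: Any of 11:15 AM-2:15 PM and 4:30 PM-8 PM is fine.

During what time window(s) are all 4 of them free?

11:45-14:15, 17:00-20:00

Ulla ∩ Clara: 11:45-15:30, 17:00-20:00.
Ulla ∩ Clara ∩ Jamal: 11:45-15:30, 17:00-20:00.
Ulla ∩ Clara ∩ Jamal ∩ Arjun: 11:45-14:15, 17:00-20:00.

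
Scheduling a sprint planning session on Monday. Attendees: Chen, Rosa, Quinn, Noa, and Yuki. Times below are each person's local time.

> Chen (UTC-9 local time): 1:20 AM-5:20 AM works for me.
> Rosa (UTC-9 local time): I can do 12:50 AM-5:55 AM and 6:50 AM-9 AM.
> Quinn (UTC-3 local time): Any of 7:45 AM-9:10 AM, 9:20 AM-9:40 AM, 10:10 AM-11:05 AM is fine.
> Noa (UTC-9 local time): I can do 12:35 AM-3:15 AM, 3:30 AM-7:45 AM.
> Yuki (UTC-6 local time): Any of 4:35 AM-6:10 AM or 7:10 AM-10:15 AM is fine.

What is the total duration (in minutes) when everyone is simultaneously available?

140

Chen in UTC: 10:20-14:20 (add 9h to convert from UTC-9).
Rosa in UTC: 09:50-14:55, 15:50-18:00 (add 9h to convert from UTC-9).
Quinn in UTC: 10:45-12:10, 12:20-12:40, 13:10-14:05 (add 3h to convert from UTC-3).
Noa in UTC: 09:35-12:15, 12:30-16:45 (add 9h to convert from UTC-9).
Yuki in UTC: 10:35-12:10, 13:10-16:15 (add 6h to convert from UTC-6).
Chen ∩ Rosa: 10:20-14:20.
Chen ∩ Rosa ∩ Quinn: 10:45-12:10, 12:20-12:40, 13:10-14:05.
Chen ∩ Rosa ∩ Quinn ∩ Noa: 10:45-12:10, 12:30-12:40, 13:10-14:05.
Chen ∩ Rosa ∩ Quinn ∩ Noa ∩ Yuki: 10:45-12:10, 13:10-14:05.
Summing the common windows: 85 + 55 = 140 minutes.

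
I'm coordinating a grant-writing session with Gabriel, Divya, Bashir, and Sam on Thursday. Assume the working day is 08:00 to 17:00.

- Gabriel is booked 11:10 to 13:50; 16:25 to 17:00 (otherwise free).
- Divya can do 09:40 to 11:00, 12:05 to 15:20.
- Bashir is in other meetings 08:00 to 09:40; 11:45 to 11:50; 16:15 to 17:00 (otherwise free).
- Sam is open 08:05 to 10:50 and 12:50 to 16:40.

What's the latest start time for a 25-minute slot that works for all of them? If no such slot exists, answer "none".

14:55

Gabriel free: 08:00-11:10, 13:50-16:25 (invert busy blocks within the working day).
Divya free: 09:40-11:00, 12:05-15:20.
Bashir free: 09:40-11:45, 11:50-16:15 (invert busy blocks within the working day).
Sam free: 08:05-10:50, 12:50-16:40.
Gabriel ∩ Divya: 09:40-11:00, 13:50-15:20.
Gabriel ∩ Divya ∩ Bashir: 09:40-11:00, 13:50-15:20.
Gabriel ∩ Divya ∩ Bashir ∩ Sam: 09:40-10:50, 13:50-15:20.
The last common window of at least 25 minutes is 13:50-15:20; a 25-minute meeting can start as late as 14:55 and still end by 15:20.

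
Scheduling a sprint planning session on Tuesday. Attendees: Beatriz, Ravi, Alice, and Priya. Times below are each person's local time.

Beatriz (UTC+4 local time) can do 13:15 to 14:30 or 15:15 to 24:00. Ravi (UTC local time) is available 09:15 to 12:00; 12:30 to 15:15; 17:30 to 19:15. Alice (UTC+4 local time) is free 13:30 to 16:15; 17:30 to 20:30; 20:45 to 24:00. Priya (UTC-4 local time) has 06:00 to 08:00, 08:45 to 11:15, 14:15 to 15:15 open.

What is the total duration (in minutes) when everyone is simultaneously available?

240

Beatriz in UTC: 09:15-10:30, 11:15-20:00 (subtract 4h to convert from UTC+4).
Ravi in UTC: 09:15-12:00, 12:30-15:15, 17:30-19:15.
Alice in UTC: 09:30-12:15, 13:30-16:30, 16:45-20:00 (subtract 4h to convert from UTC+4).
Priya in UTC: 10:00-12:00, 12:45-15:15, 18:15-19:15 (add 4h to convert from UTC-4).
Beatriz ∩ Ravi: 09:15-10:30, 11:15-12:00, 12:30-15:15, 17:30-19:15.
Beatriz ∩ Ravi ∩ Alice: 09:30-10:30, 11:15-12:00, 13:30-15:15, 17:30-19:15.
Beatriz ∩ Ravi ∩ Alice ∩ Priya: 10:00-10:30, 11:15-12:00, 13:30-15:15, 18:15-19:15.
So the common availability across everyone is 10:00-10:30, 11:15-12:00, 13:30-15:15, 18:15-19:15.
Summing the common windows: 30 + 45 + 105 + 60 = 240 minutes.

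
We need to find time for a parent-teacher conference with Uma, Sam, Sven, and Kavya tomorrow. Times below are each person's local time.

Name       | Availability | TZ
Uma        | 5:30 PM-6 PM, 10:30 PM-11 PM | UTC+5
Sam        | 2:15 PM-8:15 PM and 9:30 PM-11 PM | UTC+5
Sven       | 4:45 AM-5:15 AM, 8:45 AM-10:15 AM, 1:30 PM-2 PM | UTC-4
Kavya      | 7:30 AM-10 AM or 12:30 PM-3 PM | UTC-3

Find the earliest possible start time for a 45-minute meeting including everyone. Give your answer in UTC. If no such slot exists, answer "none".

none

Uma in UTC: 12:30-13:00, 17:30-18:00 (subtract 5h to convert from UTC+5).
Sam in UTC: 09:15-15:15, 16:30-18:00 (subtract 5h to convert from UTC+5).
Sven in UTC: 08:45-09:15, 12:45-14:15, 17:30-18:00 (add 4h to convert from UTC-4).
Kavya in UTC: 10:30-13:00, 15:30-18:00 (add 3h to convert from UTC-3).
Uma ∩ Sam: 12:30-13:00, 17:30-18:00.
Uma ∩ Sam ∩ Sven: 12:45-13:00, 17:30-18:00.
Uma ∩ Sam ∩ Sven ∩ Kavya: 12:45-13:00, 17:30-18:00.
So the common availability across everyone is 12:45-13:00, 17:30-18:00.
No common window is at least 45 minutes long.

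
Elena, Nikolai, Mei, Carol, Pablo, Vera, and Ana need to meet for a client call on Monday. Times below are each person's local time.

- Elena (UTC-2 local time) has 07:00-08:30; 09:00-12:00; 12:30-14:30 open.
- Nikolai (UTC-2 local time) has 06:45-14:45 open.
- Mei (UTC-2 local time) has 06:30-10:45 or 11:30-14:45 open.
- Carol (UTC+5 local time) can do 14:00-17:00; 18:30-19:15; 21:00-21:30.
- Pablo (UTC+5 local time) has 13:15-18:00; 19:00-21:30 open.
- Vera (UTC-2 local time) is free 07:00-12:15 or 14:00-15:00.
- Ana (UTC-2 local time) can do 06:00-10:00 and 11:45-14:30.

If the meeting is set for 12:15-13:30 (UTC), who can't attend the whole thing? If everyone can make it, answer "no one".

Elena in UTC: 09:00-10:30, 11:00-14:00, 14:30-16:30 (add 2h to convert from UTC-2).
Nikolai in UTC: 08:45-16:45 (add 2h to convert from UTC-2).
Mei in UTC: 08:30-12:45, 13:30-16:45 (add 2h to convert from UTC-2).
Carol in UTC: 09:00-12:00, 13:30-14:15, 16:00-16:30 (subtract 5h to convert from UTC+5).
Pablo in UTC: 08:15-13:00, 14:00-16:30 (subtract 5h to convert from UTC+5).
Vera in UTC: 09:00-14:15, 16:00-17:00 (add 2h to convert from UTC-2).
Ana in UTC: 08:00-12:00, 13:45-16:30 (add 2h to convert from UTC-2).
Elena: free for 12:15-13:30. Nikolai: free for 12:15-13:30. Mei: not fully free for 12:15-13:30. Carol: not fully free for 12:15-13:30. Pablo: not fully free for 12:15-13:30. Vera: free for 12:15-13:30. Ana: not fully free for 12:15-13:30.

Ana, Carol, Mei, Pablo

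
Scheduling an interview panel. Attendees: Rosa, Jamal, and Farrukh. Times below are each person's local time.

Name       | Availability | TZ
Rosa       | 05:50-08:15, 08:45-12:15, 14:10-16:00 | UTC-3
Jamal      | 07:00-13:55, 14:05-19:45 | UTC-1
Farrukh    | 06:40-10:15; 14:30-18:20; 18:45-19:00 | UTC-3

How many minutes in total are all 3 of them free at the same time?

275

Rosa in UTC: 08:50-11:15, 11:45-15:15, 17:10-19:00 (add 3h to convert from UTC-3).
Jamal in UTC: 08:00-14:55, 15:05-20:45 (add 1h to convert from UTC-1).
Farrukh in UTC: 09:40-13:15, 17:30-21:20, 21:45-22:00 (add 3h to convert from UTC-3).
Rosa ∩ Jamal: 08:50-11:15, 11:45-14:55, 15:05-15:15, 17:10-19:00.
Rosa ∩ Jamal ∩ Farrukh: 09:40-11:15, 11:45-13:15, 17:30-19:00.
So the common availability across everyone is 09:40-11:15, 11:45-13:15, 17:30-19:00.
Summing the common windows: 95 + 90 + 90 = 275 minutes.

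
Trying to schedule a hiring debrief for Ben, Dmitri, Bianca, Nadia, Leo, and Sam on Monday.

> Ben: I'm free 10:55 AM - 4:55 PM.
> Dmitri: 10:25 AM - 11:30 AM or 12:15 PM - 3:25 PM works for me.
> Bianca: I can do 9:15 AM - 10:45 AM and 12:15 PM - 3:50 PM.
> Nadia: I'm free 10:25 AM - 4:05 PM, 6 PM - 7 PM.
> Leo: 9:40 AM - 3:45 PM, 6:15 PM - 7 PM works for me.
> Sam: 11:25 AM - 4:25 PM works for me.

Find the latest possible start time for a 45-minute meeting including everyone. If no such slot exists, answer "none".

14:40

Ben ∩ Dmitri: 10:55-11:30, 12:15-15:25.
Ben ∩ Dmitri ∩ Bianca: 12:15-15:25.
Ben ∩ Dmitri ∩ Bianca ∩ Nadia: 12:15-15:25.
Ben ∩ Dmitri ∩ Bianca ∩ Nadia ∩ Leo: 12:15-15:25.
Ben ∩ Dmitri ∩ Bianca ∩ Nadia ∩ Leo ∩ Sam: 12:15-15:25.
The last common window of at least 45 minutes is 12:15-15:25; a 45-minute meeting can start as late as 14:40 and still end by 15:25.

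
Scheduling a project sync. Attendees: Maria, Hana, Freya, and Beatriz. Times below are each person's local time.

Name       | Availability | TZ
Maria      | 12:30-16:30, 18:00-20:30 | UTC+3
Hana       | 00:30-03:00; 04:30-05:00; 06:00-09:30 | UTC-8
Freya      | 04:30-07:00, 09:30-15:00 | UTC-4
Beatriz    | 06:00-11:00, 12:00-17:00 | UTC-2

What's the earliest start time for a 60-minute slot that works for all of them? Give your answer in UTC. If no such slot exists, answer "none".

Maria in UTC: 09:30-13:30, 15:00-17:30 (subtract 3h to convert from UTC+3).
Hana in UTC: 08:30-11:00, 12:30-13:00, 14:00-17:30 (add 8h to convert from UTC-8).
Freya in UTC: 08:30-11:00, 13:30-19:00 (add 4h to convert from UTC-4).
Beatriz in UTC: 08:00-13:00, 14:00-19:00 (add 2h to convert from UTC-2).
Maria ∩ Hana: 09:30-11:00, 12:30-13:00, 15:00-17:30.
Maria ∩ Hana ∩ Freya: 09:30-11:00, 15:00-17:30.
Maria ∩ Hana ∩ Freya ∩ Beatriz: 09:30-11:00, 15:00-17:30.
The first common window of at least 60 minutes is 09:30-11:00, so the earliest start is 09:30.

09:30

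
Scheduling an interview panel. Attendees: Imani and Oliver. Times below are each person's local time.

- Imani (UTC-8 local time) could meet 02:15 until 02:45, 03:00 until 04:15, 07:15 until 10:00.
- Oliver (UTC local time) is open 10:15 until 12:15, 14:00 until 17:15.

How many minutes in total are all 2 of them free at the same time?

Imani in UTC: 10:15-10:45, 11:00-12:15, 15:15-18:00 (add 8h to convert from UTC-8).
Oliver in UTC: 10:15-12:15, 14:00-17:15.
Imani ∩ Oliver: 10:15-10:45, 11:00-12:15, 15:15-17:15.
Summing the common windows: 30 + 75 + 120 = 225 minutes.

225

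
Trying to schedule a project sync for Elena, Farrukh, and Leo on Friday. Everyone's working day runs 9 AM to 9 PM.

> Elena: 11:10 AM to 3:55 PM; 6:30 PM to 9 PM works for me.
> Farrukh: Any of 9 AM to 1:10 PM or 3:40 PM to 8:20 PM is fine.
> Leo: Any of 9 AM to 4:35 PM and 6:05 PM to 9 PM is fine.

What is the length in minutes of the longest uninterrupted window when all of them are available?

Elena ∩ Farrukh: 11:10-13:10, 15:40-15:55, 18:30-20:20.
Elena ∩ Farrukh ∩ Leo: 11:10-13:10, 15:40-15:55, 18:30-20:20.
The longest is 11:10-13:10 at 120 minutes.

120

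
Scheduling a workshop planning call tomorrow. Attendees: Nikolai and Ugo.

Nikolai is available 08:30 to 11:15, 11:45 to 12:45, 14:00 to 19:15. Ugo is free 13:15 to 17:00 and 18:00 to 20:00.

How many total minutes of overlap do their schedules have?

Nikolai ∩ Ugo: 14:00-17:00, 18:00-19:15.
Summing the common windows: 180 + 75 = 255 minutes.

255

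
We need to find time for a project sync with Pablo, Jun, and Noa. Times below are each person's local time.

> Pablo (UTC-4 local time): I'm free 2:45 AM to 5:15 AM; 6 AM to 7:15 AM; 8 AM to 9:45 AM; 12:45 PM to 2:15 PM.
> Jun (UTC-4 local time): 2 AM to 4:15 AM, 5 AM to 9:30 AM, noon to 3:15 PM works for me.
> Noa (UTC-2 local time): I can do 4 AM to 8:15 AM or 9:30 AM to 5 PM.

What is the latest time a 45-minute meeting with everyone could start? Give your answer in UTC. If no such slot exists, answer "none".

Pablo in UTC: 06:45-09:15, 10:00-11:15, 12:00-13:45, 16:45-18:15 (add 4h to convert from UTC-4).
Jun in UTC: 06:00-08:15, 09:00-13:30, 16:00-19:15 (add 4h to convert from UTC-4).
Noa in UTC: 06:00-10:15, 11:30-19:00 (add 2h to convert from UTC-2).
Pablo ∩ Jun: 06:45-08:15, 09:00-09:15, 10:00-11:15, 12:00-13:30, 16:45-18:15.
Pablo ∩ Jun ∩ Noa: 06:45-08:15, 09:00-09:15, 10:00-10:15, 12:00-13:30, 16:45-18:15.
The last common window of at least 45 minutes is 16:45-18:15; a 45-minute meeting can start as late as 17:30 and still end by 18:15.

17:30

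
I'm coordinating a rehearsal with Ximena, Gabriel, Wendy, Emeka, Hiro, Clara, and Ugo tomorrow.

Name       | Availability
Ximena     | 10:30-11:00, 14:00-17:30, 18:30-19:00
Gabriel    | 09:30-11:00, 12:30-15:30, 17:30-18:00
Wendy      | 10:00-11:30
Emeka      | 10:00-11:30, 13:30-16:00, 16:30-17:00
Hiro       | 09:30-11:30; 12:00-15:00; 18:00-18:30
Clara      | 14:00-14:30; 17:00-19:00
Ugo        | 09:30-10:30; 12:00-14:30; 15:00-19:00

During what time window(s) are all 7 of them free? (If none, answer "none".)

Ximena ∩ Gabriel: 10:30-11:00, 14:00-15:30.
Ximena ∩ Gabriel ∩ Wendy: 10:30-11:00.
Ximena ∩ Gabriel ∩ Wendy ∩ Emeka: 10:30-11:00.
Ximena ∩ Gabriel ∩ Wendy ∩ Emeka ∩ Hiro: 10:30-11:00.
Ximena ∩ Gabriel ∩ Wendy ∩ Emeka ∩ Hiro ∩ Clara: ∅.
Ximena ∩ Gabriel ∩ Wendy ∩ Emeka ∩ Hiro ∩ Clara ∩ Ugo: ∅.
There is no time when everyone is free.

none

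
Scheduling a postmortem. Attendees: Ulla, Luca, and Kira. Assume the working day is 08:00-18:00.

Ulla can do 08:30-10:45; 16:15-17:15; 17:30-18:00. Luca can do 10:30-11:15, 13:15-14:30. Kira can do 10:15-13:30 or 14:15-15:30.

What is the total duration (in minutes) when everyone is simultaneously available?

Ulla ∩ Luca: 10:30-10:45.
Ulla ∩ Luca ∩ Kira: 10:30-10:45.
That's a single block of 15 minutes.

15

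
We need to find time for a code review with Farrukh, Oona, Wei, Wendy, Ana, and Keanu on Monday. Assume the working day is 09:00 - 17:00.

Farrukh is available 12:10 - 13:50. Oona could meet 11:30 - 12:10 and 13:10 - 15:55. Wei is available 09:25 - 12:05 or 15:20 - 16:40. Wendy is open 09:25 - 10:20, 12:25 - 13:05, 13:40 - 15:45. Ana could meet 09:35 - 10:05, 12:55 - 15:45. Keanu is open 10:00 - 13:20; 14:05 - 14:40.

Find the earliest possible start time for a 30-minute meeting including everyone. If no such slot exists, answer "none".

none

Farrukh ∩ Oona: 13:10-13:50.
Farrukh ∩ Oona ∩ Wei: ∅.
Farrukh ∩ Oona ∩ Wei ∩ Wendy: ∅.
Farrukh ∩ Oona ∩ Wei ∩ Wendy ∩ Ana: ∅.
Farrukh ∩ Oona ∩ Wei ∩ Wendy ∩ Ana ∩ Keanu: ∅.
There is no time when everyone is free.
No common window is at least 30 minutes long.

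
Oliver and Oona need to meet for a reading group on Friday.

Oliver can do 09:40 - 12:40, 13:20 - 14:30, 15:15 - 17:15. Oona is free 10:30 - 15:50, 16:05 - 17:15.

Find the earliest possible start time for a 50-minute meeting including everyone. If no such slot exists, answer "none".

10:30

Oliver ∩ Oona: 10:30-12:40, 13:20-14:30, 15:15-15:50, 16:05-17:15.
The first common window of at least 50 minutes is 10:30-12:40, so the earliest start is 10:30.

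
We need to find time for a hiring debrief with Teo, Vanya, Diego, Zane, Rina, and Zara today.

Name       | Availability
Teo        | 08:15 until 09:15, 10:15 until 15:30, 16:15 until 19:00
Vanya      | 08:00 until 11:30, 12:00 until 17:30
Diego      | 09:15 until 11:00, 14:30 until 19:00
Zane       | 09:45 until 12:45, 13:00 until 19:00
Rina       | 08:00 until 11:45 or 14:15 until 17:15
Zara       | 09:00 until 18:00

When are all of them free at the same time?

10:15-11:00, 14:30-15:30, 16:15-17:15

Teo ∩ Vanya: 08:15-09:15, 10:15-11:30, 12:00-15:30, 16:15-17:30.
Teo ∩ Vanya ∩ Diego: 10:15-11:00, 14:30-15:30, 16:15-17:30.
Teo ∩ Vanya ∩ Diego ∩ Zane: 10:15-11:00, 14:30-15:30, 16:15-17:30.
Teo ∩ Vanya ∩ Diego ∩ Zane ∩ Rina: 10:15-11:00, 14:30-15:30, 16:15-17:15.
Teo ∩ Vanya ∩ Diego ∩ Zane ∩ Rina ∩ Zara: 10:15-11:00, 14:30-15:30, 16:15-17:15.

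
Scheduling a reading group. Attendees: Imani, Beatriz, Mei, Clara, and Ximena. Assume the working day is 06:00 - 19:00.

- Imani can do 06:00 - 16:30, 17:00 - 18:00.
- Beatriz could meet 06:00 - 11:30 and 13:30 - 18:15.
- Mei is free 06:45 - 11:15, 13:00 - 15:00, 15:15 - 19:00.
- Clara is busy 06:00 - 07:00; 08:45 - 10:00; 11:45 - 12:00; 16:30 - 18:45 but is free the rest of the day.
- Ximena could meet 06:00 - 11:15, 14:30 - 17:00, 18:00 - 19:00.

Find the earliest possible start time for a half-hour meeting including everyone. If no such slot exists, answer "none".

07:00

Imani free: 06:00-16:30, 17:00-18:00.
Beatriz free: 06:00-11:30, 13:30-18:15.
Mei free: 06:45-11:15, 13:00-15:00, 15:15-19:00.
Clara free: 07:00-08:45, 10:00-11:45, 12:00-16:30, 18:45-19:00 (invert busy blocks within the working day).
Ximena free: 06:00-11:15, 14:30-17:00, 18:00-19:00.
Imani ∩ Beatriz: 06:00-11:30, 13:30-16:30, 17:00-18:00.
Imani ∩ Beatriz ∩ Mei: 06:45-11:15, 13:30-15:00, 15:15-16:30, 17:00-18:00.
Imani ∩ Beatriz ∩ Mei ∩ Clara: 07:00-08:45, 10:00-11:15, 13:30-15:00, 15:15-16:30.
Imani ∩ Beatriz ∩ Mei ∩ Clara ∩ Ximena: 07:00-08:45, 10:00-11:15, 14:30-15:00, 15:15-16:30.
The first common window of at least 30 minutes is 07:00-08:45, so the earliest start is 07:00.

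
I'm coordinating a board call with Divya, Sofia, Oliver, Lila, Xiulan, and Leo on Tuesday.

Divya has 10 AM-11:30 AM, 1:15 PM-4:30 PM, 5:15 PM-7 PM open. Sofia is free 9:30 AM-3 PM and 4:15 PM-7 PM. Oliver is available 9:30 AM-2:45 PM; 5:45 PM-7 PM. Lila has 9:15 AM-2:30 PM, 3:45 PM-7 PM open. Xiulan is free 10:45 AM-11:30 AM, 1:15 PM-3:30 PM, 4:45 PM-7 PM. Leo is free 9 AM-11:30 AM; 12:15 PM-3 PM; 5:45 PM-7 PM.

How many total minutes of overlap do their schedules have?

195

Divya ∩ Sofia: 10:00-11:30, 13:15-15:00, 16:15-16:30, 17:15-19:00.
Divya ∩ Sofia ∩ Oliver: 10:00-11:30, 13:15-14:45, 17:45-19:00.
Divya ∩ Sofia ∩ Oliver ∩ Lila: 10:00-11:30, 13:15-14:30, 17:45-19:00.
Divya ∩ Sofia ∩ Oliver ∩ Lila ∩ Xiulan: 10:45-11:30, 13:15-14:30, 17:45-19:00.
Divya ∩ Sofia ∩ Oliver ∩ Lila ∩ Xiulan ∩ Leo: 10:45-11:30, 13:15-14:30, 17:45-19:00.
Those are the intersection windows.
Summing the common windows: 45 + 75 + 75 = 195 minutes.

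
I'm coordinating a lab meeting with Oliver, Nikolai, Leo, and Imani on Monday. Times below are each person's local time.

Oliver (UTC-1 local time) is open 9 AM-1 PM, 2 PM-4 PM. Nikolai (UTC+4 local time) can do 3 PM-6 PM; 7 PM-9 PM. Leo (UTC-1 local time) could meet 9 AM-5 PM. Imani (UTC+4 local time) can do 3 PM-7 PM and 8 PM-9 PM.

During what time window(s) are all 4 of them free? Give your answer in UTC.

Oliver in UTC: 10:00-14:00, 15:00-17:00 (add 1h to convert from UTC-1).
Nikolai in UTC: 11:00-14:00, 15:00-17:00 (subtract 4h to convert from UTC+4).
Leo in UTC: 10:00-18:00 (add 1h to convert from UTC-1).
Imani in UTC: 11:00-15:00, 16:00-17:00 (subtract 4h to convert from UTC+4).
Oliver ∩ Nikolai: 11:00-14:00, 15:00-17:00.
Oliver ∩ Nikolai ∩ Leo: 11:00-14:00, 15:00-17:00.
Oliver ∩ Nikolai ∩ Leo ∩ Imani: 11:00-14:00, 16:00-17:00.

11:00-14:00, 16:00-17:00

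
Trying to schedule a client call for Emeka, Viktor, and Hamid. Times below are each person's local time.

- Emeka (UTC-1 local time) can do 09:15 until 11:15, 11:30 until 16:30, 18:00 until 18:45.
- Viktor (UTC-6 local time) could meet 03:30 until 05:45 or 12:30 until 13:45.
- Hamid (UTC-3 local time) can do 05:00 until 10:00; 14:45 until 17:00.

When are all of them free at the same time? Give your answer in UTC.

10:15-11:45, 19:00-19:45

Emeka in UTC: 10:15-12:15, 12:30-17:30, 19:00-19:45 (add 1h to convert from UTC-1).
Viktor in UTC: 09:30-11:45, 18:30-19:45 (add 6h to convert from UTC-6).
Hamid in UTC: 08:00-13:00, 17:45-20:00 (add 3h to convert from UTC-3).
Emeka ∩ Viktor: 10:15-11:45, 19:00-19:45.
Emeka ∩ Viktor ∩ Hamid: 10:15-11:45, 19:00-19:45.
Those are the intersection windows.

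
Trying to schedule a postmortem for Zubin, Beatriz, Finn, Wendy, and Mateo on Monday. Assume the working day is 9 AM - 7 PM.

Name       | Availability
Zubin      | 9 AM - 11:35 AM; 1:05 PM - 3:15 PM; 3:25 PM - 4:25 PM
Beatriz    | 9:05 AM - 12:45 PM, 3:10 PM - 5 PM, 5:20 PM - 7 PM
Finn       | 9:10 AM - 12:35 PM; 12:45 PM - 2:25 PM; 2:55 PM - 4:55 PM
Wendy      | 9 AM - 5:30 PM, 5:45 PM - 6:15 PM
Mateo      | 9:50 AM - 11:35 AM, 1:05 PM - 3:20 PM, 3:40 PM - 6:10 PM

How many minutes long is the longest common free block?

105

Zubin ∩ Beatriz: 09:05-11:35, 15:10-15:15, 15:25-16:25.
Zubin ∩ Beatriz ∩ Finn: 09:10-11:35, 15:10-15:15, 15:25-16:25.
Zubin ∩ Beatriz ∩ Finn ∩ Wendy: 09:10-11:35, 15:10-15:15, 15:25-16:25.
Zubin ∩ Beatriz ∩ Finn ∩ Wendy ∩ Mateo: 09:50-11:35, 15:10-15:15, 15:40-16:25.
The longest is 09:50-11:35 at 105 minutes.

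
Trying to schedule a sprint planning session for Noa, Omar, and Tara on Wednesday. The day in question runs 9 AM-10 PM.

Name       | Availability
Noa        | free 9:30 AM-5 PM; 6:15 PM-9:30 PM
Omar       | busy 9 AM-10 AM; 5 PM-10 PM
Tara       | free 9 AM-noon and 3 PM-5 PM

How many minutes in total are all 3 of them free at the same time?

240

Noa free: 09:30-17:00, 18:15-21:30.
Omar free: 10:00-17:00 (invert busy blocks within the working day).
Tara free: 09:00-12:00, 15:00-17:00.
Noa ∩ Omar: 10:00-17:00.
Noa ∩ Omar ∩ Tara: 10:00-12:00, 15:00-17:00.
So the common availability across everyone is 10:00-12:00, 15:00-17:00.
Summing the common windows: 120 + 120 = 240 minutes.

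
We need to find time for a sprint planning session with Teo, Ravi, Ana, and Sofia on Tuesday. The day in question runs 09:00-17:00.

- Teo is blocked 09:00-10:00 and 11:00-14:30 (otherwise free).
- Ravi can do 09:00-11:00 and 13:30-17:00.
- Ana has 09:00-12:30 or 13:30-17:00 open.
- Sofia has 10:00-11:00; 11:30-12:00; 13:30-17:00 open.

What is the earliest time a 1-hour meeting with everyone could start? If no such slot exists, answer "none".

10:00

Teo free: 10:00-11:00, 14:30-17:00 (invert busy blocks within the working day).
Ravi free: 09:00-11:00, 13:30-17:00.
Ana free: 09:00-12:30, 13:30-17:00.
Sofia free: 10:00-11:00, 11:30-12:00, 13:30-17:00.
Teo ∩ Ravi: 10:00-11:00, 14:30-17:00.
Teo ∩ Ravi ∩ Ana: 10:00-11:00, 14:30-17:00.
Teo ∩ Ravi ∩ Ana ∩ Sofia: 10:00-11:00, 14:30-17:00.
The first common window of at least 60 minutes is 10:00-11:00, so the earliest start is 10:00.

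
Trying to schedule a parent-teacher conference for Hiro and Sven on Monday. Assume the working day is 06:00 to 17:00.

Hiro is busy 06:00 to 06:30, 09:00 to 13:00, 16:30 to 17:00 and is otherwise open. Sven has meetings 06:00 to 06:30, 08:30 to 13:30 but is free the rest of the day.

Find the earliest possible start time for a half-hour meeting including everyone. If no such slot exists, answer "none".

06:30

Hiro free: 06:30-09:00, 13:00-16:30 (invert busy blocks within the working day).
Sven free: 06:30-08:30, 13:30-17:00 (invert busy blocks within the working day).
Hiro ∩ Sven: 06:30-08:30, 13:30-16:30.
The first common window of at least 30 minutes is 06:30-08:30, so the earliest start is 06:30.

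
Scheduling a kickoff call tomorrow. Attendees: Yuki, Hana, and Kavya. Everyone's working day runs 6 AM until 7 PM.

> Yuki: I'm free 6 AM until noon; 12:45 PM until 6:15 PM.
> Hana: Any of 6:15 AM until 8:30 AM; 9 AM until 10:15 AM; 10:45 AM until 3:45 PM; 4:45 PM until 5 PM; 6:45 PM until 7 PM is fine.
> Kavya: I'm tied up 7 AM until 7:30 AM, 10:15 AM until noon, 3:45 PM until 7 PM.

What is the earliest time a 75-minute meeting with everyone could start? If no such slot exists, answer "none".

Yuki free: 06:00-12:00, 12:45-18:15.
Hana free: 06:15-08:30, 09:00-10:15, 10:45-15:45, 16:45-17:00, 18:45-19:00.
Kavya free: 06:00-07:00, 07:30-10:15, 12:00-15:45 (invert busy blocks within the working day).
Yuki ∩ Hana: 06:15-08:30, 09:00-10:15, 10:45-12:00, 12:45-15:45, 16:45-17:00.
Yuki ∩ Hana ∩ Kavya: 06:15-07:00, 07:30-08:30, 09:00-10:15, 12:45-15:45.
So the common availability across everyone is 06:15-07:00, 07:30-08:30, 09:00-10:15, 12:45-15:45.
The first common window of at least 75 minutes is 09:00-10:15, so the earliest start is 09:00.

09:00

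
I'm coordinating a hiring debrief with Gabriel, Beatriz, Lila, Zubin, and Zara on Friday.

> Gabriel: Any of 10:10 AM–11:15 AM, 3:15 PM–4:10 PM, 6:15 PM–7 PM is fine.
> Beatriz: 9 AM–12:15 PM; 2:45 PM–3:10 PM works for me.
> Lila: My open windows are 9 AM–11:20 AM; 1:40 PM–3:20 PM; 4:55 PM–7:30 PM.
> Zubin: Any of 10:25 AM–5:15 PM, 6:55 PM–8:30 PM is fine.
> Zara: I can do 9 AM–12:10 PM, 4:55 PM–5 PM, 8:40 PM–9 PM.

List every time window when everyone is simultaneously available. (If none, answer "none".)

Gabriel ∩ Beatriz: 10:10-11:15.
Gabriel ∩ Beatriz ∩ Lila: 10:10-11:15.
Gabriel ∩ Beatriz ∩ Lila ∩ Zubin: 10:25-11:15.
Gabriel ∩ Beatriz ∩ Lila ∩ Zubin ∩ Zara: 10:25-11:15.
Those are the intersection windows.

10:25-11:15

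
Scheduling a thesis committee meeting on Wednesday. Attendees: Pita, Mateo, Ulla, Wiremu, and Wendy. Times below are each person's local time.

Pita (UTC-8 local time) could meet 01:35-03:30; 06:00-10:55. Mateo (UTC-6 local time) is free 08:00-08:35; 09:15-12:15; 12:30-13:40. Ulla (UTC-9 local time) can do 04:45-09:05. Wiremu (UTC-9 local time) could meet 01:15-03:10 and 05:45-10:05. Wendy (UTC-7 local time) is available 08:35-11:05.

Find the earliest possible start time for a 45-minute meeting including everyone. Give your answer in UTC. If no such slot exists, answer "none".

Pita in UTC: 09:35-11:30, 14:00-18:55 (add 8h to convert from UTC-8).
Mateo in UTC: 14:00-14:35, 15:15-18:15, 18:30-19:40 (add 6h to convert from UTC-6).
Ulla in UTC: 13:45-18:05 (add 9h to convert from UTC-9).
Wiremu in UTC: 10:15-12:10, 14:45-19:05 (add 9h to convert from UTC-9).
Wendy in UTC: 15:35-18:05 (add 7h to convert from UTC-7).
Pita ∩ Mateo: 14:00-14:35, 15:15-18:15, 18:30-18:55.
Pita ∩ Mateo ∩ Ulla: 14:00-14:35, 15:15-18:05.
Pita ∩ Mateo ∩ Ulla ∩ Wiremu: 15:15-18:05.
Pita ∩ Mateo ∩ Ulla ∩ Wiremu ∩ Wendy: 15:35-18:05.
The first common window of at least 45 minutes is 15:35-18:05, so the earliest start is 15:35.

15:35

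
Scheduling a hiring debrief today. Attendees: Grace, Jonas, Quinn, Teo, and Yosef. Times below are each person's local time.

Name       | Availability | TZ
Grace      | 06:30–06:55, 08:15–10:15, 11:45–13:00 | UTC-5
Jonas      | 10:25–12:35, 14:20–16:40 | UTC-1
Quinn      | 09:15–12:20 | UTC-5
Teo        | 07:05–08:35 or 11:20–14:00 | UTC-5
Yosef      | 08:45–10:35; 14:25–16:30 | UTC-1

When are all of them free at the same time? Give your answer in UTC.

Grace in UTC: 11:30-11:55, 13:15-15:15, 16:45-18:00 (add 5h to convert from UTC-5).
Jonas in UTC: 11:25-13:35, 15:20-17:40 (add 1h to convert from UTC-1).
Quinn in UTC: 14:15-17:20 (add 5h to convert from UTC-5).
Teo in UTC: 12:05-13:35, 16:20-19:00 (add 5h to convert from UTC-5).
Yosef in UTC: 09:45-11:35, 15:25-17:30 (add 1h to convert from UTC-1).
Grace ∩ Jonas: 11:30-11:55, 13:15-13:35, 16:45-17:40.
Grace ∩ Jonas ∩ Quinn: 16:45-17:20.
Grace ∩ Jonas ∩ Quinn ∩ Teo: 16:45-17:20.
Grace ∩ Jonas ∩ Quinn ∩ Teo ∩ Yosef: 16:45-17:20.
Those are the intersection windows.

16:45-17:20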